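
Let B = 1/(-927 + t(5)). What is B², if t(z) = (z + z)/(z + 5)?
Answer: 1/857476 ≈ 1.1662e-6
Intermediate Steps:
t(z) = 2*z/(5 + z) (t(z) = (2*z)/(5 + z) = 2*z/(5 + z))
B = -1/926 (B = 1/(-927 + 2*5/(5 + 5)) = 1/(-927 + 2*5/10) = 1/(-927 + 2*5*(⅒)) = 1/(-927 + 1) = 1/(-926) = -1/926 ≈ -0.0010799)
B² = (-1/926)² = 1/857476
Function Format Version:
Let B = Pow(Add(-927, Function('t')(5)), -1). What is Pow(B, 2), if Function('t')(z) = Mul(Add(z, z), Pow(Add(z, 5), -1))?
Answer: Rational(1, 857476) ≈ 1.1662e-6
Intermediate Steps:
Function('t')(z) = Mul(2, z, Pow(Add(5, z), -1)) (Function('t')(z) = Mul(Mul(2, z), Pow(Add(5, z), -1)) = Mul(2, z, Pow(Add(5, z), -1)))
B = Rational(-1, 926) (B = Pow(Add(-927, Mul(2, 5, Pow(Add(5, 5), -1))), -1) = Pow(Add(-927, Mul(2, 5, Pow(10, -1))), -1) = Pow(Add(-927, Mul(2, 5, Rational(1, 10))), -1) = Pow(Add(-927, 1), -1) = Pow(-926, -1) = Rational(-1, 926) ≈ -0.0010799)
Pow(B, 2) = Pow(Rational(-1, 926), 2) = Rational(1, 857476)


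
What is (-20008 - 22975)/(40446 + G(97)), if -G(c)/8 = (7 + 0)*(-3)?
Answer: -42983/40614 ≈ -1.0583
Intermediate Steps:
G(c) = 168 (G(c) = -8*(7 + 0)*(-3) = -56*(-3) = -8*(-21) = 168)
(-20008 - 22975)/(40446 + G(97)) = (-20008 - 22975)/(40446 + 168) = -42983/40614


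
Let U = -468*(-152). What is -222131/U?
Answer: -17087/5472 ≈ -3.1226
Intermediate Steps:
U = 71136
-222131/U = -222131/71136 = -222131*1/71136 = -17087/5472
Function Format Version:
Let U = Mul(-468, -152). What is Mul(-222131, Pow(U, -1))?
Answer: Rational(-17087, 5472) ≈ -3.1226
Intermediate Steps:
U = 71136
Mul(-222131, Pow(U, -1)) = Mul(-222131, Pow(71136, -1)) = Mul(-222131, Rational(1, 71136)) = Rational(-17087, 5472)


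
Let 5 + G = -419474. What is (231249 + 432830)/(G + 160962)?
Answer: -664079/258517 ≈ -2.5688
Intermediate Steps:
G = -419479 (G = -5 - 419474 = -419479)
(231249 + 432830)/(G + 160962) = (231249 + 432830)/(-419479 + 160962) = 664079/(-258517) = 664079*(-1/258517) = -664079/258517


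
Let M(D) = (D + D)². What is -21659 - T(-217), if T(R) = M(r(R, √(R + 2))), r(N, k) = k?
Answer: -20799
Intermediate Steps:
M(D) = 4*D² (M(D) = (2*D)² = 4*D²)
T(R) = 8 + 4*R (T(R) = 4*(√(R + 2))² = 4*(√(2 + R))² = 4*(2 + R) = 8 + 4*R)
-21659 - T(-217) = -21659 - (8 + 4*(-217)) = -21659 - (8 - 868) = -21659 - 1*(-860) = -21659 + 860 = -20799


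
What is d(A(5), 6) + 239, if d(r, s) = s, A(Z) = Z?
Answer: 245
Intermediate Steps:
d(A(5), 6) + 239 = 6 + 239 = 245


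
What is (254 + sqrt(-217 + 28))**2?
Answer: 64327 + 1524*I*sqrt(21) ≈ 64327.0 + 6983.8*I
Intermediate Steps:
(254 + sqrt(-217 + 28))**2 = (254 + sqrt(-189))**2 = (254 + 3*I*sqrt(21))**2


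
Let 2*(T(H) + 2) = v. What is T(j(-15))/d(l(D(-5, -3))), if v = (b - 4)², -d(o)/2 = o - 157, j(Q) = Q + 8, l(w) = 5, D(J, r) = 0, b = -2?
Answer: 1/19 ≈ 0.052632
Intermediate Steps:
j(Q) = 8 + Q
d(o) = 314 - 2*o (d(o) = -2*(o - 157) = -2*(-157 + o) = 314 - 2*o)
v = 36 (v = (-2 - 4)² = (-6)² = 36)
T(H) = 16 (T(H) = -2 + (½)*36 = -2 + 18 = 16)
T(j(-15))/d(l(D(-5, -3))) = 16/(314 - 2*5) = 16/(314 - 10) = 16/304 = 16*(1/304) = 1/19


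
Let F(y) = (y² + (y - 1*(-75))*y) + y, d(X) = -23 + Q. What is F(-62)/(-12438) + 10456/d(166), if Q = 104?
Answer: 7211704/55971 ≈ 128.85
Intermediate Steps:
d(X) = 81 (d(X) = -23 + 104 = 81)
F(y) = y + y² + y*(75 + y) (F(y) = (y² + (y + 75)*y) + y = (y² + (75 + y)*y) + y = (y² + y*(75 + y)) + y = y + y² + y*(75 + y))
F(-62)/(-12438) + 10456/d(166) = (2*(-62)*(38 - 62))/(-12438) + 10456/81 = (2*(-62)*(-24))*(-1/12438) + 10456*(1/81) = 2976*(-1/12438) + 10456/81 = -496/2073 + 10456/81 = 7211704/55971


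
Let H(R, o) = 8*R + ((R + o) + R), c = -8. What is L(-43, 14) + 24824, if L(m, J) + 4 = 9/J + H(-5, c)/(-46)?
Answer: 7992653/322 ≈ 24822.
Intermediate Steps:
H(R, o) = o + 10*R (H(R, o) = 8*R + (o + 2*R) = o + 10*R)
L(m, J) = -63/23 + 9/J (L(m, J) = -4 + (9/J + (-8 + 10*(-5))/(-46)) = -4 + (9/J + (-8 - 50)*(-1/46)) = -4 + (9/J - 58*(-1/46)) = -4 + (9/J + 29/23) = -4 + (29/23 + 9/J) = -63/23 + 9/J)
L(-43, 14) + 24824 = (-63/23 + 9/14) + 24824 = -675/322 + 24824 = 7992653/322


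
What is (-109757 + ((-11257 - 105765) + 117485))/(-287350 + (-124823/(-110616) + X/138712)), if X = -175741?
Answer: 104811351619128/275564590970605 ≈ 0.38035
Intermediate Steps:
(-109757 + ((-11257 - 105765) + 117485))/(-287350 + (-124823/(-110616) + X/138712)) = (-109757 + ((-11257 - 105765) + 117485))/(-287350 + (-124823/(-110616) - 175741/138712)) = (-109757 + (-117022 + 117485))/(-287350 + (-124823*(-1/110616) - 175741*1/138712)) = (-109757 + 463)/(-287350 + (124823/110616 - 175741/138712)) = -109294/(-287350 - 132832405/958985412) = -109294/(-275564590970605/958985412) = -109294*(-958985412/275564590970605) = 104811351619128/275564590970605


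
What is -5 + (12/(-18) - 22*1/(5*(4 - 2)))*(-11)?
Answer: 398/15 ≈ 26.533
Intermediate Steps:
-5 + (12/(-18) - 22*1/(5*(4 - 2)))*(-11) = -5 + (12*(-1/18) - 22/(5*2))*(-11) = -5 + (-2/3 - 22/10)*(-11) = -5 + (-2/3 - 22*1/10)*(-11) = -5 + (-2/3 - 11/5)*(-11) = -5 - 43/15*(-11) = -5 + 473/15 = 398/15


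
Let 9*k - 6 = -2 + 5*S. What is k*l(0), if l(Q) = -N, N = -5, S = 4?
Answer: 40/3 ≈ 13.333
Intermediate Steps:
l(Q) = 5 (l(Q) = -1*(-5) = 5)
k = 8/3 (k = ⅔ + (-2 + 5*4)/9 = ⅔ + (-2 + 20)/9 = ⅔ + (⅑)*18 = ⅔ + 2 = 8/3 ≈ 2.6667)
k*l(0) = (8/3)*5 = 40/3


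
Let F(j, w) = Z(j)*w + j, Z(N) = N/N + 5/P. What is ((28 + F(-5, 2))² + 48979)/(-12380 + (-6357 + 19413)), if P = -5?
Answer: 12377/169 ≈ 73.237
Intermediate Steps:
Z(N) = 0 (Z(N) = N/N + 5/(-5) = 1 + 5*(-⅕) = 1 - 1 = 0)
F(j, w) = j (F(j, w) = 0*w + j = 0 + j = j)
((28 + F(-5, 2))² + 48979)/(-12380 + (-6357 + 19413)) = ((28 - 5)² + 48979)/(-12380 + (-6357 + 19413)) = (23² + 48979)/(-12380 + 13056) = (529 + 48979)/676 = 49508*(1/676) = 12377/169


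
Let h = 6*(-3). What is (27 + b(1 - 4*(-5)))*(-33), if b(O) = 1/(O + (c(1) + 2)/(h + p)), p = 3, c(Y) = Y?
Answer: -92829/104 ≈ -892.59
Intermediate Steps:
h = -18
b(O) = 1/(-1/5 + O) (b(O) = 1/(O + (1 + 2)/(-18 + 3)) = 1/(O + 3/(-15)) = 1/(O + 3*(-1/15)) = 1/(O - 1/5) = 1/(-1/5 + O))
(27 + b(1 - 4*(-5)))*(-33) = (27 + 5/(-1 + 5*(1 - 4*(-5))))*(-33) = (27 + 5/(-1 + 5*(1 + 20)))*(-33) = (27 + 5/(-1 + 5*21))*(-33) = (27 + 5/(-1 + 105))*(-33) = (27 + 5/104)*(-33) = (2813/104)*(-33) = -92829/104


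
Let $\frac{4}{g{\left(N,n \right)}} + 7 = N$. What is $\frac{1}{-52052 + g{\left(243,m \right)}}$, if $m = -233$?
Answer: $- \frac{59}{3071067} \approx -1.9212 \cdot 10^{-5}$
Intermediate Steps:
$g{\left(N,n \right)} = \frac{4}{-7 + N}$
$\frac{1}{-52052 + g{\left(243,m \right)}} = \frac{1}{-52052 + \frac{4}{-7 + 243}} = \frac{1}{-52052 + \frac{4}{236}} = \frac{1}{-52052 + 4 \cdot \frac{1}{236}} = \frac{1}{-52052 + \frac{1}{59}} = \frac{1}{- \frac{3071067}{59}} = - \frac{59}{3071067}$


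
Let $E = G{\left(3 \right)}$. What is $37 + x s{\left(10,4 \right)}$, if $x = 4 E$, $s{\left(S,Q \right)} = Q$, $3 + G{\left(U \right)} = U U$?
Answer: $133$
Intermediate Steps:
$G{\left(U \right)} = -3 + U^{2}$ ($G{\left(U \right)} = -3 + U U = -3 + U^{2}$)
$E = 6$ ($E = -3 + 3^{2} = -3 + 9 = 6$)
$x = 24$ ($x = 4 \cdot 6 = 24$)
$37 + x s{\left(10,4 \right)} = 37 + 24 \cdot 4 = 37 + 96 = 133$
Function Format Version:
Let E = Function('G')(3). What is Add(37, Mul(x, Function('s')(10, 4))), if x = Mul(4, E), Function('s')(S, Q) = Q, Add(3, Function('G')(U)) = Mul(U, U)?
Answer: 133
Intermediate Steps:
Function('G')(U) = Add(-3, Pow(U, 2)) (Function('G')(U) = Add(-3, Mul(U, U)) = Add(-3, Pow(U, 2)))
E = 6 (E = Add(-3, Pow(3, 2)) = Add(-3, 9) = 6)
x = 24 (x = Mul(4, 6) = 24)
Add(37, Mul(x, Function('s')(10, 4))) = Add(37, Mul(24, 4)) = Add(37, 96) = 133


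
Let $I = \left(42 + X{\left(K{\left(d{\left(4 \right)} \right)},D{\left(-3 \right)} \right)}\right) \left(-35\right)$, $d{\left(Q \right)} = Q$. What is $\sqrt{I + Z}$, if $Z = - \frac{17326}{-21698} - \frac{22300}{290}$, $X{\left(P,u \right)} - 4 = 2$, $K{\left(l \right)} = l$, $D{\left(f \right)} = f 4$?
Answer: $\frac{i \sqrt{173829777227583}}{314621} \approx 41.906 i$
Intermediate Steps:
$D{\left(f \right)} = 4 f$
$X{\left(P,u \right)} = 6$ ($X{\left(P,u \right)} = 4 + 2 = 6$)
$Z = - \frac{23942043}{314621}$ ($Z = \left(-17326\right) \left(- \frac{1}{21698}\right) - \frac{2230}{29} = \frac{8663}{10849} - \frac{2230}{29} = - \frac{23942043}{314621} \approx -76.098$)
$I = -1680$ ($I = \left(42 + 6\right) \left(-35\right) = 48 \left(-35\right) = -1680$)
$\sqrt{I + Z} = \sqrt{-1680 - \frac{23942043}{314621}} = \sqrt{- \frac{552505323}{314621}} = \frac{i \sqrt{173829777227583}}{314621}$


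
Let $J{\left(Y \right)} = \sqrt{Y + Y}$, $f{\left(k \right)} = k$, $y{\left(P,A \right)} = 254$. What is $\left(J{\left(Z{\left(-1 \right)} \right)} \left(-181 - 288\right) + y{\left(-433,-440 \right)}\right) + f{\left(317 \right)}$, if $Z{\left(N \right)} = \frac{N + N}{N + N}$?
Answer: $571 - 469 \sqrt{2} \approx -92.266$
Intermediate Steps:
$Z{\left(N \right)} = 1$ ($Z{\left(N \right)} = \frac{2 N}{2 N} = 2 N \frac{1}{2 N} = 1$)
$J{\left(Y \right)} = \sqrt{2} \sqrt{Y}$ ($J{\left(Y \right)} = \sqrt{2 Y} = \sqrt{2} \sqrt{Y}$)
$\left(J{\left(Z{\left(-1 \right)} \right)} \left(-181 - 288\right) + y{\left(-433,-440 \right)}\right) + f{\left(317 \right)} = \left(\sqrt{2} \sqrt{1} \left(-181 - 288\right) + 254\right) + 317 = \left(\sqrt{2} \cdot 1 \left(-469\right) + 254\right) + 317 = \left(\sqrt{2} \left(-469\right) + 254\right) + 317 = \left(- 469 \sqrt{2} + 254\right) + 317 = \left(254 - 469 \sqrt{2}\right) + 317 = 571 - 469 \sqrt{2}$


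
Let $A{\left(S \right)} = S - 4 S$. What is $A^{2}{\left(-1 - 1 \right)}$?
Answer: $36$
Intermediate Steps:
$A{\left(S \right)} = - 3 S$
$A^{2}{\left(-1 - 1 \right)} = \left(- 3 \left(-1 - 1\right)\right)^{2} = \left(\left(-3\right) \left(-2\right)\right)^{2} = 6^{2} = 36$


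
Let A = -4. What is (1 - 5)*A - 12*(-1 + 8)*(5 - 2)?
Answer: -236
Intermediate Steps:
(1 - 5)*A - 12*(-1 + 8)*(5 - 2) = (1 - 5)*(-4) - 12*(-1 + 8)*(5 - 2) = -4*(-4) - 84*3 = 16 - 12*21 = 16 - 252 = -236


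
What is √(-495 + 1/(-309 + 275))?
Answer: I*√572254/34 ≈ 22.249*I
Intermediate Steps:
√(-495 + 1/(-309 + 275)) = √(-495 + 1/(-34)) = √(-495 - 1/34) = √(-16831/34) = I*√572254/34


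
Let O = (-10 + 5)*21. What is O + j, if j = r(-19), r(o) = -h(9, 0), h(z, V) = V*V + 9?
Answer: -114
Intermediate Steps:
h(z, V) = 9 + V² (h(z, V) = V² + 9 = 9 + V²)
O = -105 (O = -5*21 = -105)
r(o) = -9 (r(o) = -(9 + 0²) = -(9 + 0) = -1*9 = -9)
j = -9
O + j = -105 - 9 = -114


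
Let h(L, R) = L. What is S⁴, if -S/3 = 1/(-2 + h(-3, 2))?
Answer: 81/625 ≈ 0.12960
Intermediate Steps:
S = ⅗ (S = -3/(-2 - 3) = -3/(-5) = -3*(-⅕) = ⅗ ≈ 0.60000)
S⁴ = (⅗)⁴ = 81/625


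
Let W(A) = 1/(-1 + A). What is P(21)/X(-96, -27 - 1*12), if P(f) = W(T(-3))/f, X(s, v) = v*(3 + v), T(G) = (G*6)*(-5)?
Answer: 1/2624076 ≈ 3.8109e-7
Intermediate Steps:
T(G) = -30*G (T(G) = (6*G)*(-5) = -30*G)
P(f) = 1/(89*f) (P(f) = 1/((-1 - 30*(-3))*f) = 1/((-1 + 90)*f) = 1/(89*f))
P(21)/X(-96, -27 - 1*12) = ((1/89)/21)/(((-27 - 1*12)*(3 + (-27 - 1*12)))) = ((1/89)*(1/21))/(((-27 - 12)*(3 + (-27 - 12)))) = 1/(1869*((-39*(3 - 39)))) = 1/(1869*((-39*(-36)))) = (1/1869)/1404 = (1/1869)*(1/1404) = 1/2624076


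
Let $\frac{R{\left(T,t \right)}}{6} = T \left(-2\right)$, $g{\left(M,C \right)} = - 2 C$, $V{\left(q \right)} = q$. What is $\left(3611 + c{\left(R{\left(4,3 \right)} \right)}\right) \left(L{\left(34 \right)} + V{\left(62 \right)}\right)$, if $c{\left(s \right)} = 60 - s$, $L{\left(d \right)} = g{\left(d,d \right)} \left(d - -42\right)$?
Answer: $-18989214$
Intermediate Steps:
$R{\left(T,t \right)} = - 12 T$ ($R{\left(T,t \right)} = 6 T \left(-2\right) = 6 \left(- 2 T\right) = - 12 T$)
$L{\left(d \right)} = - 2 d \left(42 + d\right)$ ($L{\left(d \right)} = - 2 d \left(d - -42\right) = - 2 d \left(d + 42\right) = - 2 d \left(42 + d\right)$)
$\left(3611 + c{\left(R{\left(4,3 \right)} \right)}\right) \left(L{\left(34 \right)} + V{\left(62 \right)}\right) = \left(3611 + \left(60 - \left(-12\right) 4\right)\right) \left(\left(-2\right) 34 \left(42 + 34\right) + 62\right) = \left(3611 + \left(60 - -48\right)\right) \left(\left(-2\right) 34 \cdot 76 + 62\right) = \left(3611 + \left(60 + 48\right)\right) \left(-5168 + 62\right) = \left(3611 + 108\right) \left(-5106\right) = 3719 \left(-5106\right) = -18989214$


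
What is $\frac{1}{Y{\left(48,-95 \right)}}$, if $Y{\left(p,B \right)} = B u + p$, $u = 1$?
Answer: $- \frac{1}{47} \approx -0.021277$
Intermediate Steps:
$Y{\left(p,B \right)} = B + p$ ($Y{\left(p,B \right)} = B 1 + p = B + p$)
$\frac{1}{Y{\left(48,-95 \right)}} = \frac{1}{-95 + 48} = \frac{1}{-47} = - \frac{1}{47}$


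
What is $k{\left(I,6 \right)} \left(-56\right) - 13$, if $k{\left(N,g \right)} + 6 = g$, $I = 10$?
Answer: $-13$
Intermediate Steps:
$k{\left(N,g \right)} = -6 + g$
$k{\left(I,6 \right)} \left(-56\right) - 13 = \left(-6 + 6\right) \left(-56\right) - 13 = 0 \left(-56\right) - 13 = 0 - 13 = -13$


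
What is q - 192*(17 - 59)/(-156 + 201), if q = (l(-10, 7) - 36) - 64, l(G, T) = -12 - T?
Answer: 301/5 ≈ 60.200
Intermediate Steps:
q = -119 (q = ((-12 - 1*7) - 36) - 64 = ((-12 - 7) - 36) - 64 = (-19 - 36) - 64 = -55 - 64 = -119)
q - 192*(17 - 59)/(-156 + 201) = -119 - 192*(17 - 59)/(-156 + 201) = -119 - (-8064)/45 = -119 - 192*(-14/15) = -119 + 896/5 = 301/5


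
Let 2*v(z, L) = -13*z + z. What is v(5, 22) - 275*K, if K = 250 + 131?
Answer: -104805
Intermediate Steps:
v(z, L) = -6*z (v(z, L) = (-13*z + z)/2 = (-12*z)/2 = -6*z)
K = 381
v(5, 22) - 275*K = -6*5 - 275*381 = -30 - 104775 = -104805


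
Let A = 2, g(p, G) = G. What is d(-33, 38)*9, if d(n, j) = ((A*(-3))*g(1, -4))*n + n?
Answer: -7425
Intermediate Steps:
d(n, j) = 25*n (d(n, j) = ((2*(-3))*(-4))*n + n = (-6*(-4))*n + n = 24*n + n = 25*n)
d(-33, 38)*9 = (25*(-33))*9 = -825*9 = -7425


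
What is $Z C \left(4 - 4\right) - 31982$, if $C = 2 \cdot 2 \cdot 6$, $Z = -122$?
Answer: $-31982$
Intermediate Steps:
$C = 24$ ($C = 4 \cdot 6 = 24$)
$Z C \left(4 - 4\right) - 31982 = - 122 \cdot 24 \left(4 - 4\right) - 31982 = - 122 \cdot 24 \cdot 0 - 31982 = \left(-122\right) 0 - 31982 = 0 - 31982 = -31982$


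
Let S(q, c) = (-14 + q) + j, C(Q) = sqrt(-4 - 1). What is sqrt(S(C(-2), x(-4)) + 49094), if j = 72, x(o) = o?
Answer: sqrt(49152 + I*sqrt(5)) ≈ 221.7 + 0.005*I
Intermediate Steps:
C(Q) = I*sqrt(5) (C(Q) = sqrt(-5) = I*sqrt(5))
S(q, c) = 58 + q (S(q, c) = (-14 + q) + 72 = 58 + q)
sqrt(S(C(-2), x(-4)) + 49094) = sqrt((58 + I*sqrt(5)) + 49094) = sqrt(49152 + I*sqrt(5))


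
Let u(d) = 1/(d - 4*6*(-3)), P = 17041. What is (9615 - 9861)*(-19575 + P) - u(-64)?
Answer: 4986911/8 ≈ 6.2336e+5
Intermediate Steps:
u(d) = 1/(72 + d) (u(d) = 1/(d - 24*(-3)) = 1/(d + 72) = 1/(72 + d))
(9615 - 9861)*(-19575 + P) - u(-64) = (9615 - 9861)*(-19575 + 17041) - 1/(72 - 64) = -246*(-2534) - 1/8 = 623364 - 1*1/8 = 623364 - 1/8 = 4986911/8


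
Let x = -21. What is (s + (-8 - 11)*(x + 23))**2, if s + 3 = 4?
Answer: 1369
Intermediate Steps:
s = 1 (s = -3 + 4 = 1)
(s + (-8 - 11)*(x + 23))**2 = (1 + (-8 - 11)*(-21 + 23))**2 = (1 - 19*2)**2 = (1 - 38)**2 = (-37)**2 = 1369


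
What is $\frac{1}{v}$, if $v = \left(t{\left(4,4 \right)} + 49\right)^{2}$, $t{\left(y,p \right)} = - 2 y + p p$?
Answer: $\frac{1}{3249} \approx 0.00030779$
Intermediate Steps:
$t{\left(y,p \right)} = p^{2} - 2 y$ ($t{\left(y,p \right)} = - 2 y + p^{2} = p^{2} - 2 y$)
$v = 3249$ ($v = \left(\left(4^{2} - 8\right) + 49\right)^{2} = \left(\left(16 - 8\right) + 49\right)^{2} = \left(8 + 49\right)^{2} = 57^{2} = 3249$)
$\frac{1}{v} = \frac{1}{3249}$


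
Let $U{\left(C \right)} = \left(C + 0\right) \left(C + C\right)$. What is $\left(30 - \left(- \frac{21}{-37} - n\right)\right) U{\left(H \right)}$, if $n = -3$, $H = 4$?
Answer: $\frac{31296}{37} \approx 845.84$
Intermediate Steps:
$U{\left(C \right)} = 2 C^{2}$ ($U{\left(C \right)} = C 2 C = 2 C^{2}$)
$\left(30 - \left(- \frac{21}{-37} - n\right)\right) U{\left(H \right)} = \left(30 - \left(- \frac{21}{-37} - -3\right)\right) 2 \cdot 4^{2} = \left(30 - \left(\left(-21\right) \left(- \frac{1}{37}\right) + 3\right)\right) 2 \cdot 16 = \left(30 - \left(\frac{21}{37} + 3\right)\right) 32 = \left(30 - \frac{132}{37}\right) 32 = \frac{978}{37} \cdot 32 = \frac{31296}{37}$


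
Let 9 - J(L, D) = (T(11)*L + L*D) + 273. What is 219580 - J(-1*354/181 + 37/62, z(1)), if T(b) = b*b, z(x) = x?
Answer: 1232614373/5611 ≈ 2.1968e+5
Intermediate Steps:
T(b) = b**2
J(L, D) = -264 - 121*L - D*L (J(L, D) = 9 - ((11**2*L + L*D) + 273) = 9 - ((121*L + D*L) + 273) = 9 - (273 + 121*L + D*L) = 9 + (-273 - 121*L - D*L) = -264 - 121*L - D*L)
219580 - J(-1*354/181 + 37/62, z(1)) = 219580 - (-264 - 121*(-1*354/181 + 37/62) - 1*1*(-1*354/181 + 37/62)) = 219580 - (-264 - 121*(-354*1/181 + 37*(1/62)) - 1*1*(-354*1/181 + 37*(1/62))) = 219580 - (-264 - 121*(-354/181 + 37/62) - 1*1*(-354/181 + 37/62)) = 219580 - (-264 - 121*(-15251/11222) - 1*1*(-15251/11222)) = 219580 - (-264 + 1845371/11222 + 15251/11222) = 219580 - 1*(-550993/5611) = 219580 + 550993/5611 = 1232614373/5611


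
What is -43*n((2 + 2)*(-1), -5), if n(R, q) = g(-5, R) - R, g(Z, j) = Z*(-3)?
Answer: -817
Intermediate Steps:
g(Z, j) = -3*Z
n(R, q) = 15 - R (n(R, q) = -3*(-5) - R = 15 - R)
-43*n((2 + 2)*(-1), -5) = -43*(15 - (2 + 2)*(-1)) = -43*(15 - 4*(-1)) = -43*(15 - 1*(-4)) = -43*(15 + 4) = -43*19 = -817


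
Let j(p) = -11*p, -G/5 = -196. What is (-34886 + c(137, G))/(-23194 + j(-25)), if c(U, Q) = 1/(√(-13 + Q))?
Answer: 34886/22919 - √967/22162673 ≈ 1.5221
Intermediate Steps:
G = 980 (G = -5*(-196) = 980)
c(U, Q) = (-13 + Q)^(-½)
(-34886 + c(137, G))/(-23194 + j(-25)) = (-34886 + (-13 + 980)^(-½))/(-23194 - 11*(-25)) = (-34886 + 967^(-½))/(-23194 + 275) = (-34886 + √967/967)/(-22919) = (-34886 + √967/967)*(-1/22919) = 34886/22919 - √967/22162673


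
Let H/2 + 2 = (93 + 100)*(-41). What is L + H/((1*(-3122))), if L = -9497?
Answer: -14816902/1561 ≈ -9491.9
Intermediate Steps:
H = -15830 (H = -4 + 2*((93 + 100)*(-41)) = -4 + 2*(193*(-41)) = -4 + 2*(-7913) = -4 - 15826 = -15830)
L + H/((1*(-3122))) = -9497 - 15830/(1*(-3122)) = -9497 - 15830/(-3122) = -9497 - 15830*(-1/3122) = -9497 + 7915/1561 = -14816902/1561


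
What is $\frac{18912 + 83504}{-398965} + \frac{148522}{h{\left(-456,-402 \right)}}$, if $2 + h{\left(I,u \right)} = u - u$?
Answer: $- \frac{29627642281}{398965} \approx -74261.0$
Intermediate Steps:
$h{\left(I,u \right)} = -2$ ($h{\left(I,u \right)} = -2 + \left(u - u\right) = -2 + 0 = -2$)
$\frac{18912 + 83504}{-398965} + \frac{148522}{h{\left(-456,-402 \right)}} = \frac{18912 + 83504}{-398965} + \frac{148522}{-2} = 102416 \left(- \frac{1}{398965}\right) + 148522 \left(- \frac{1}{2}\right) = - \frac{102416}{398965} - 74261 = - \frac{29627642281}{398965}$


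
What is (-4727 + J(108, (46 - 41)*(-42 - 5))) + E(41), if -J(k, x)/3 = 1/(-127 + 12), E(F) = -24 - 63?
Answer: -553607/115 ≈ -4814.0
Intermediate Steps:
E(F) = -87
J(k, x) = 3/115 (J(k, x) = -3/(-127 + 12) = -3/(-115) = -3*(-1/115) = 3/115)
(-4727 + J(108, (46 - 41)*(-42 - 5))) + E(41) = (-4727 + 3/115) - 87 = -543602/115 - 87 = -553607/115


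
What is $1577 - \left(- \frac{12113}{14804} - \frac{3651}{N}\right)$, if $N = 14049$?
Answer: $\frac{109403628811}{69327132} \approx 1578.1$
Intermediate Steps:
$1577 - \left(- \frac{12113}{14804} - \frac{3651}{N}\right) = 1577 - \left(- \frac{12113}{14804} - \frac{3651}{14049}\right) = 1577 - \left(\left(-12113\right) \frac{1}{14804} - \frac{1217}{4683}\right) = 1577 - \left(- \frac{12113}{14804} - \frac{1217}{4683}\right) = 1577 - - \frac{74741647}{69327132} = 1577 + \frac{74741647}{69327132} = \frac{109403628811}{69327132}$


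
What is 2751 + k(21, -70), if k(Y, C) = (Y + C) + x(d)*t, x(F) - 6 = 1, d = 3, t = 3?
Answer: 2723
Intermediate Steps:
x(F) = 7 (x(F) = 6 + 1 = 7)
k(Y, C) = 21 + C + Y (k(Y, C) = (Y + C) + 7*3 = (C + Y) + 21 = 21 + C + Y)
2751 + k(21, -70) = 2751 + (21 - 70 + 21) = 2751 - 28 = 2723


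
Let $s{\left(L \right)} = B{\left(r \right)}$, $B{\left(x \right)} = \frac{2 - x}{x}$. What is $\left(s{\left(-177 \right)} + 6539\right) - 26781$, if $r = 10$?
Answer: $- \frac{101214}{5} \approx -20243.0$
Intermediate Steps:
$B{\left(x \right)} = \frac{2 - x}{x}$
$s{\left(L \right)} = - \frac{4}{5}$ ($s{\left(L \right)} = \frac{2 - 10}{10} = \frac{1}{10} \left(-8\right) = - \frac{4}{5}$)
$\left(s{\left(-177 \right)} + 6539\right) - 26781 = \left(- \frac{4}{5} + 6539\right) - 26781 = \frac{32691}{5} - 26781 = - \frac{101214}{5}$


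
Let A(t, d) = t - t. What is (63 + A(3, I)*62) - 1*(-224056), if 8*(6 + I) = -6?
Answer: 224119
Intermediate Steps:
I = -27/4 (I = -6 + (⅛)*(-6) = -6 - ¾ = -27/4 ≈ -6.7500)
A(t, d) = 0
(63 + A(3, I)*62) - 1*(-224056) = (63 + 0*62) - 1*(-224056) = (63 + 0) + 224056 = 63 + 224056 = 224119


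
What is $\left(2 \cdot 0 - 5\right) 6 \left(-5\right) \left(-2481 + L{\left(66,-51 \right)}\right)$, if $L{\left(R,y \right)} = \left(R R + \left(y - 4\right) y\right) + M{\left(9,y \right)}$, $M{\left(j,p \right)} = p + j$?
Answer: $695700$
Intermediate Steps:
$M{\left(j,p \right)} = j + p$
$L{\left(R,y \right)} = 9 + y + R^{2} + y \left(-4 + y\right)$ ($L{\left(R,y \right)} = \left(R R + \left(y - 4\right) y\right) + \left(9 + y\right) = \left(R^{2} + \left(-4 + y\right) y\right) + \left(9 + y\right) = \left(R^{2} + y \left(-4 + y\right)\right) + \left(9 + y\right) = 9 + y + R^{2} + y \left(-4 + y\right)$)
$\left(2 \cdot 0 - 5\right) 6 \left(-5\right) \left(-2481 + L{\left(66,-51 \right)}\right) = \left(2 \cdot 0 - 5\right) 6 \left(-5\right) \left(-2481 + \left(9 + 66^{2} + \left(-51\right)^{2} - -153\right)\right) = \left(0 - 5\right) 6 \left(-5\right) \left(-2481 + \left(9 + 4356 + 2601 + 153\right)\right) = \left(-5\right) 6 \left(-5\right) \left(-2481 + 7119\right) = \left(-30\right) \left(-5\right) 4638 = 150 \cdot 4638 = 695700$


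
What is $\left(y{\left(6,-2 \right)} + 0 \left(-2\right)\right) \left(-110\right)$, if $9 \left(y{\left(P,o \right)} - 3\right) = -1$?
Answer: $- \frac{2860}{9} \approx -317.78$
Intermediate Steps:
$y{\left(P,o \right)} = \frac{26}{9}$ ($y{\left(P,o \right)} = 3 + \frac{1}{9} \left(-1\right) = 3 - \frac{1}{9} = \frac{26}{9}$)
$\left(y{\left(6,-2 \right)} + 0 \left(-2\right)\right) \left(-110\right) = \left(\frac{26}{9} + 0 \left(-2\right)\right) \left(-110\right) = \left(\frac{26}{9} + 0\right) \left(-110\right) = \frac{26}{9} \left(-110\right) = - \frac{2860}{9}$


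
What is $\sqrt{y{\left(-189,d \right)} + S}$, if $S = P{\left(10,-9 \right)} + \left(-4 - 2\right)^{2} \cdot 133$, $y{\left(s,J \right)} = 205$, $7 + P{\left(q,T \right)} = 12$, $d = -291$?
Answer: $7 \sqrt{102} \approx 70.697$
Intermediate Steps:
$P{\left(q,T \right)} = 5$ ($P{\left(q,T \right)} = -7 + 12 = 5$)
$S = 4793$ ($S = 5 + \left(-4 - 2\right)^{2} \cdot 133 = 5 + \left(-6\right)^{2} \cdot 133 = 5 + 36 \cdot 133 = 5 + 4788 = 4793$)
$\sqrt{y{\left(-189,d \right)} + S} = \sqrt{205 + 4793} = \sqrt{4998} = 7 \sqrt{102}$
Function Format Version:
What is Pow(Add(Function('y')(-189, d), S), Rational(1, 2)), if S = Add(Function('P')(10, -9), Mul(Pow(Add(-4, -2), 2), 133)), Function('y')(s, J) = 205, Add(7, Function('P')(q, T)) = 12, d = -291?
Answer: Mul(7, Pow(102, Rational(1, 2))) ≈ 70.697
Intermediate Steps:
Function('P')(q, T) = 5 (Function('P')(q, T) = Add(-7, 12) = 5)
S = 4793 (S = Add(5, Mul(Pow(Add(-4, -2), 2), 133)) = Add(5, Mul(Pow(-6, 2), 133)) = Add(5, Mul(36, 133)) = Add(5, 4788) = 4793)
Pow(Add(Function('y')(-189, d), S), Rational(1, 2)) = Pow(Add(205, 4793), Rational(1, 2)) = Pow(4998, Rational(1, 2)) = Mul(7, Pow(102, Rational(1, 2)))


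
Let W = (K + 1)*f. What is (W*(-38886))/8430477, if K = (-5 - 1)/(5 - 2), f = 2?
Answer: 25924/2810159 ≈ 0.0092251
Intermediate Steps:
K = -2 (K = -6/3 = -6*⅓ = -2)
W = -2 (W = (-2 + 1)*2 = -1*2 = -2)
(W*(-38886))/8430477 = -2*(-38886)/8430477 = 77772*(1/8430477) = 25924/2810159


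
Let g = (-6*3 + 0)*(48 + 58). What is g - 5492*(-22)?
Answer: 118916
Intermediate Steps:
g = -1908 (g = (-18 + 0)*106 = -18*106 = -1908)
g - 5492*(-22) = -1908 - 5492*(-22) = -1908 + 120824 = 118916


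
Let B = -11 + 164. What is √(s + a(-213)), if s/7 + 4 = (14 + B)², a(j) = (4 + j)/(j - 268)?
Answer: 2*√11290152731/481 ≈ 441.81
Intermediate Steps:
B = 153
a(j) = (4 + j)/(-268 + j)
s = 195195 (s = -28 + 7*(14 + 153)² = -28 + 7*167² = -28 + 7*27889 = -28 + 195223 = 195195)
√(s + a(-213)) = √(195195 + (4 - 213)/(-268 - 213)) = √(195195 - 209/(-481)) = √(195195 - 1/481*(-209)) = √(195195 + 209/481) = √(93889004/481) = 2*√11290152731/481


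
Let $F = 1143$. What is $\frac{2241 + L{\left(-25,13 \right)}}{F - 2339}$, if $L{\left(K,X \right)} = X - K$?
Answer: $- \frac{2279}{1196} \approx -1.9055$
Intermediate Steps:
$\frac{2241 + L{\left(-25,13 \right)}}{F - 2339} = \frac{2241 + \left(13 - -25\right)}{1143 - 2339} = \frac{2241 + \left(13 + 25\right)}{-1196} = \left(2241 + 38\right) \left(- \frac{1}{1196}\right) = 2279 \left(- \frac{1}{1196}\right) = - \frac{2279}{1196}$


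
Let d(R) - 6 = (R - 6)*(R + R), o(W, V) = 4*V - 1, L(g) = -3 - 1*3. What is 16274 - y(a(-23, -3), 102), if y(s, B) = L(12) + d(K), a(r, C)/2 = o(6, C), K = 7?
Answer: 16260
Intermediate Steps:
L(g) = -6 (L(g) = -3 - 3 = -6)
o(W, V) = -1 + 4*V
d(R) = 6 + 2*R*(-6 + R) (d(R) = 6 + (R - 6)*(R + R) = 6 + (-6 + R)*(2*R) = 6 + 2*R*(-6 + R))
a(r, C) = -2 + 8*C (a(r, C) = 2*(-1 + 4*C) = -2 + 8*C)
y(s, B) = 14 (y(s, B) = -6 + (6 - 12*7 + 2*7²) = -6 + (6 - 84 + 2*49) = -6 + (6 - 84 + 98) = -6 + 20 = 14)
16274 - y(a(-23, -3), 102) = 16274 - 1*14 = 16274 - 14 = 16260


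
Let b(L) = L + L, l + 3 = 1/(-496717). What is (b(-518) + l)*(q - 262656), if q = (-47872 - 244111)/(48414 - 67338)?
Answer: 641267653213190801/2349968127 ≈ 2.7288e+8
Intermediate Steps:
l = -1490152/496717 (l = -3 + 1/(-496717) = -3 - 1/496717 = -1490152/496717 ≈ -3.0000)
b(L) = 2*L
q = 291983/18924 (q = -291983/(-18924) = -291983*(-1/18924) = 291983/18924 ≈ 15.429)
(b(-518) + l)*(q - 262656) = (2*(-518) - 1490152/496717)*(291983/18924 - 262656) = (-1036 - 1490152/496717)*(-4970210161/18924) = -516088964/496717*(-4970210161/18924) = 641267653213190801/2349968127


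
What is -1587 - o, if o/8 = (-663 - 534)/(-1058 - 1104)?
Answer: -1720335/1081 ≈ -1591.4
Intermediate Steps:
o = 4788/1081 (o = 8*((-663 - 534)/(-1058 - 1104)) = 8*(-1197/(-2162)) = 8*(-1197*(-1/2162)) = 8*(1197/2162) = 4788/1081 ≈ 4.4292)
-1587 - o = -1587 - 1*4788/1081 = -1587 - 4788/1081 = -1720335/1081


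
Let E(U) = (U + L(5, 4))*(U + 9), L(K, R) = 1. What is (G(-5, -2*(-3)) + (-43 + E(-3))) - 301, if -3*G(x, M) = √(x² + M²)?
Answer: -356 - √61/3 ≈ -358.60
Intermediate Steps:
E(U) = (1 + U)*(9 + U) (E(U) = (U + 1)*(U + 9) = (1 + U)*(9 + U))
G(x, M) = -√(M² + x²)/3 (G(x, M) = -√(x² + M²)/3 = -√(M² + x²)/3)
(G(-5, -2*(-3)) + (-43 + E(-3))) - 301 = (-√((-2*(-3))² + (-5)²)/3 + (-43 + (9 + (-3)² + 10*(-3)))) - 301 = (-√(6² + 25)/3 + (-43 + (9 + 9 - 30))) - 301 = (-√(36 + 25)/3 + (-43 - 12)) - 301 = (-√61/3 - 55) - 301 = (-55 - √61/3) - 301 = -356 - √61/3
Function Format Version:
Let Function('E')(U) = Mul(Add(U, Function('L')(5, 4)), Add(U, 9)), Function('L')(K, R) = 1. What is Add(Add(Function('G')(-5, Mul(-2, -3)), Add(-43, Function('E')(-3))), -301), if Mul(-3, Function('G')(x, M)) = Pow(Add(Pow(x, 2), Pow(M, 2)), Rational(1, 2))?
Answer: Add(-356, Mul(Rational(-1, 3), Pow(61, Rational(1, 2)))) ≈ -358.60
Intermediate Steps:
Function('E')(U) = Mul(Add(1, U), Add(9, U)) (Function('E')(U) = Mul(Add(U, 1), Add(U, 9)) = Mul(Add(1, U), Add(9, U)))
Function('G')(x, M) = Mul(Rational(-1, 3), Pow(Add(Pow(M, 2), Pow(x, 2)), Rational(1, 2))) (Function('G')(x, M) = Mul(Rational(-1, 3), Pow(Add(Pow(x, 2), Pow(M, 2)), Rational(1, 2))) = Mul(Rational(-1, 3), Pow(Add(Pow(M, 2), Pow(x, 2)), Rational(1, 2))))
Add(Add(Function('G')(-5, Mul(-2, -3)), Add(-43, Function('E')(-3))), -301) = Add(Add(Mul(Rational(-1, 3), Pow(Add(Pow(Mul(-2, -3), 2), Pow(-5, 2)), Rational(1, 2))), Add(-43, Add(9, Pow(-3, 2), Mul(10, -3)))), -301) = Add(Add(Mul(Rational(-1, 3), Pow(Add(Pow(6, 2), 25), Rational(1, 2))), Add(-43, Add(9, 9, -30))), -301) = Add(Add(Mul(Rational(-1, 3), Pow(Add(36, 25), Rational(1, 2))), Add(-43, -12)), -301) = Add(Add(Mul(Rational(-1, 3), Pow(61, Rational(1, 2))), -55), -301) = Add(Add(-55, Mul(Rational(-1, 3), Pow(61, Rational(1, 2)))), -301) = Add(-356, Mul(Rational(-1, 3), Pow(61, Rational(1, 2))))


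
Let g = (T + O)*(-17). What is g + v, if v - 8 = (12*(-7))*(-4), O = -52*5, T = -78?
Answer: 6090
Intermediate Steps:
O = -260
g = 5746 (g = (-78 - 260)*(-17) = -338*(-17) = 5746)
v = 344 (v = 8 + (12*(-7))*(-4) = 8 - 84*(-4) = 8 + 336 = 344)
g + v = 5746 + 344 = 6090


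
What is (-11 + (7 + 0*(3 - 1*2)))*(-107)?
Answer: 428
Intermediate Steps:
(-11 + (7 + 0*(3 - 1*2)))*(-107) = (-11 + (7 + 0*(3 - 2)))*(-107) = (-11 + (7 + 0*1))*(-107) = (-11 + (7 + 0))*(-107) = (-11 + 7)*(-107) = -4*(-107) = 428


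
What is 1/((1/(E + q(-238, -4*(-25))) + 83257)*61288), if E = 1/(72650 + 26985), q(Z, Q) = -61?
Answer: 3038867/15506286887291932 ≈ 1.9598e-10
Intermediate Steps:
E = 1/99635 ≈ 1.0037e-5
1/((1/(E + q(-238, -4*(-25))) + 83257)*61288) = 1/((1/(1/99635 - 61) + 83257)*61288) = (1/61288)/(1/(-6077734/99635) + 83257) = (1/61288)/(-99635/6077734 + 83257) = (1/61288)/(506013800003/6077734) = (6077734/506013800003)*(1/61288) = 3038867/15506286887291932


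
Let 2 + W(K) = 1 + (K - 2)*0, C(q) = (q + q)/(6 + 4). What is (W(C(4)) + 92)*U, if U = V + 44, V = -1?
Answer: 3913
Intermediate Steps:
C(q) = q/5 (C(q) = (2*q)/10 = (2*q)*(⅒) = q/5)
U = 43 (U = -1 + 44 = 43)
W(K) = -1 (W(K) = -2 + (1 + (K - 2)*0) = -2 + (1 + (-2 + K)*0) = -2 + (1 + 0) = -2 + 1 = -1)
(W(C(4)) + 92)*U = (-1 + 92)*43 = 91*43 = 3913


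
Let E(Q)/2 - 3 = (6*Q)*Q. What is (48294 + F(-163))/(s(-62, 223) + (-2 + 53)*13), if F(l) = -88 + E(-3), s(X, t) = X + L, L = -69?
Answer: 12080/133 ≈ 90.827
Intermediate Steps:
s(X, t) = -69 + X (s(X, t) = X - 69 = -69 + X)
E(Q) = 6 + 12*Q² (E(Q) = 6 + 2*((6*Q)*Q) = 6 + 2*(6*Q²) = 6 + 12*Q²)
F(l) = 26 (F(l) = -88 + (6 + 12*(-3)²) = -88 + (6 + 12*9) = -88 + (6 + 108) = -88 + 114 = 26)
(48294 + F(-163))/(s(-62, 223) + (-2 + 53)*13) = (48294 + 26)/((-69 - 62) + (-2 + 53)*13) = 48320/(-131 + 51*13) = 48320/(-131 + 663) = 48320/532 = 48320*(1/532) = 12080/133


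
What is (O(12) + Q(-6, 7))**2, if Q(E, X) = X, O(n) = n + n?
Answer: 961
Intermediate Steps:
O(n) = 2*n
(O(12) + Q(-6, 7))**2 = (2*12 + 7)**2 = (24 + 7)**2 = 31**2 = 961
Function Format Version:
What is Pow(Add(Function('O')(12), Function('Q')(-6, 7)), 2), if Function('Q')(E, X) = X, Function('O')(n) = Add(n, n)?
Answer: 961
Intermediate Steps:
Function('O')(n) = Mul(2, n)
Pow(Add(Function('O')(12), Function('Q')(-6, 7)), 2) = Pow(Add(Mul(2, 12), 7), 2) = Pow(Add(24, 7), 2) = Pow(31, 2) = 961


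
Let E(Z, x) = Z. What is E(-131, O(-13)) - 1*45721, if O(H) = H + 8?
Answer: -45852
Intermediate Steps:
O(H) = 8 + H
E(-131, O(-13)) - 1*45721 = -131 - 1*45721 = -131 - 45721 = -45852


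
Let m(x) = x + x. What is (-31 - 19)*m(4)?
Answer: -400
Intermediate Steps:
m(x) = 2*x
(-31 - 19)*m(4) = (-31 - 19)*(2*4) = -50*8 = -400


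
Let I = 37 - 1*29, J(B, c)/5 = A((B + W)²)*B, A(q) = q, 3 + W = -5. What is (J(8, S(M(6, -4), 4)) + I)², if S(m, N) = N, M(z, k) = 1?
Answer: 64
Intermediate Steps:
W = -8 (W = -3 - 5 = -8)
J(B, c) = 5*B*(-8 + B)² (J(B, c) = 5*((B - 8)²*B) = 5*((-8 + B)²*B) = 5*(B*(-8 + B)²) = 5*B*(-8 + B)²)
I = 8 (I = 37 - 29 = 8)
(J(8, S(M(6, -4), 4)) + I)² = (5*8*(-8 + 8)² + 8)² = (5*8*0² + 8)² = (5*8*0 + 8)² = (0 + 8)² = 8² = 64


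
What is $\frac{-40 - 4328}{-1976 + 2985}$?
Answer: $- \frac{4368}{1009} \approx -4.329$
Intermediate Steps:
$\frac{-40 - 4328}{-1976 + 2985} = - \frac{4368}{1009}$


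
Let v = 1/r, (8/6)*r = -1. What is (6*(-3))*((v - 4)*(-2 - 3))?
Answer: -480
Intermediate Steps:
r = -¾ (r = (¾)*(-1) = -¾ ≈ -0.75000)
v = -4/3 (v = 1/(-¾) = -4/3 ≈ -1.3333)
(6*(-3))*((v - 4)*(-2 - 3)) = (6*(-3))*((-4/3 - 4)*(-2 - 3)) = -(-96)*(-5) = -18*80/3 = -480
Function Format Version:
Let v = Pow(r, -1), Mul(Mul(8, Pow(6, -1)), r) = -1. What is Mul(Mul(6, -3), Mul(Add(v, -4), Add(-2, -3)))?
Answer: -480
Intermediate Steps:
r = Rational(-3, 4) (r = Mul(Rational(3, 4), -1) = Rational(-3, 4) ≈ -0.75000)
v = Rational(-4, 3) (v = Pow(Rational(-3, 4), -1) = Rational(-4, 3) ≈ -1.3333)
Mul(Mul(6, -3), Mul(Add(v, -4), Add(-2, -3))) = Mul(Mul(6, -3), Mul(Add(Rational(-4, 3), -4), Add(-2, -3))) = Mul(-18, Mul(Rational(-16, 3), -5)) = Mul(-18, Rational(80, 3)) = -480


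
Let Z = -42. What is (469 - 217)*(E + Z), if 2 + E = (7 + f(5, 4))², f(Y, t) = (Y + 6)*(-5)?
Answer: 569520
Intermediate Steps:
f(Y, t) = -30 - 5*Y (f(Y, t) = (6 + Y)*(-5) = -30 - 5*Y)
E = 2302 (E = -2 + (7 + (-30 - 5*5))² = -2 + (7 + (-30 - 25))² = -2 + (7 - 55)² = -2 + (-48)² = -2 + 2304 = 2302)
(469 - 217)*(E + Z) = (469 - 217)*(2302 - 42) = 252*2260 = 569520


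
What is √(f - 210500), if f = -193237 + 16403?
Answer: I*√387334 ≈ 622.36*I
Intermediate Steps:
f = -176834
√(f - 210500) = √(-176834 - 210500) = √(-387334) = I*√387334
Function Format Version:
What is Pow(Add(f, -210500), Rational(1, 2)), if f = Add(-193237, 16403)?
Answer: Mul(I, Pow(387334, Rational(1, 2))) ≈ Mul(622.36, I)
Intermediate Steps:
f = -176834
Pow(Add(f, -210500), Rational(1, 2)) = Pow(Add(-176834, -210500), Rational(1, 2)) = Pow(-387334, Rational(1, 2)) = Mul(I, Pow(387334, Rational(1, 2)))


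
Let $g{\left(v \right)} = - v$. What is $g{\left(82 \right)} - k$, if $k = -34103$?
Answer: $34021$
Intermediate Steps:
$g{\left(82 \right)} - k = \left(-1\right) 82 - -34103 = -82 + 34103 = 34021$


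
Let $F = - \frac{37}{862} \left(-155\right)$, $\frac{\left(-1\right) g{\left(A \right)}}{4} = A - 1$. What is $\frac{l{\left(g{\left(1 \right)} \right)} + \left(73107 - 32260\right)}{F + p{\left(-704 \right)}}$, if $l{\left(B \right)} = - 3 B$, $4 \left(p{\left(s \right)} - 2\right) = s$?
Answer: $- \frac{35210114}{144253} \approx -244.09$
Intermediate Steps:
$p{\left(s \right)} = 2 + \frac{s}{4}$
$g{\left(A \right)} = 4 - 4 A$ ($g{\left(A \right)} = - 4 \left(A - 1\right) = - 4 \left(-1 + A\right) = 4 - 4 A$)
$F = \frac{5735}{862}$ ($F = \left(-37\right) \frac{1}{862} \left(-155\right) = \left(- \frac{37}{862}\right) \left(-155\right) = \frac{5735}{862} \approx 6.6531$)
$\frac{l{\left(g{\left(1 \right)} \right)} + \left(73107 - 32260\right)}{F + p{\left(-704 \right)}} = \frac{- 3 \left(4 - 4\right) + \left(73107 - 32260\right)}{\frac{5735}{862} + \left(2 + \frac{1}{4} \left(-704\right)\right)} = \frac{- 3 \left(4 - 4\right) + 40847}{\frac{5735}{862} + \left(2 - 176\right)} = \frac{\left(-3\right) 0 + 40847}{\frac{5735}{862} - 174} = \frac{0 + 40847}{- \frac{144253}{862}} = 40847 \left(- \frac{862}{144253}\right) = - \frac{35210114}{144253}$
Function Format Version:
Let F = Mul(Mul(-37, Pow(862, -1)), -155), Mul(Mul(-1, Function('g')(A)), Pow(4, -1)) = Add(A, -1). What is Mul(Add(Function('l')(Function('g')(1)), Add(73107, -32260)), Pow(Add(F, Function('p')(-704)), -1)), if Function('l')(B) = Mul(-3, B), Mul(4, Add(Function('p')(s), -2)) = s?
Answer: Rational(-35210114, 144253) ≈ -244.09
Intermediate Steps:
Function('p')(s) = Add(2, Mul(Rational(1, 4), s))
Function('g')(A) = Add(4, Mul(-4, A)) (Function('g')(A) = Mul(-4, Add(A, -1)) = Mul(-4, Add(-1, A)) = Add(4, Mul(-4, A)))
F = Rational(5735, 862) (F = Mul(Mul(-37, Rational(1, 862)), -155) = Mul(Rational(-37, 862), -155) = Rational(5735, 862) ≈ 6.6531)
Mul(Add(Function('l')(Function('g')(1)), Add(73107, -32260)), Pow(Add(F, Function('p')(-704)), -1)) = Mul(Add(Mul(-3, Add(4, Mul(-4, 1))), Add(73107, -32260)), Pow(Add(Rational(5735, 862), Add(2, Mul(Rational(1, 4), -704))), -1)) = Mul(Add(Mul(-3, Add(4, -4)), 40847), Pow(Add(Rational(5735, 862), Add(2, -176)), -1)) = Mul(Add(Mul(-3, 0), 40847), Pow(Add(Rational(5735, 862), -174), -1)) = Mul(Add(0, 40847), Pow(Rational(-144253, 862), -1)) = Mul(40847, Rational(-862, 144253)) = Rational(-35210114, 144253)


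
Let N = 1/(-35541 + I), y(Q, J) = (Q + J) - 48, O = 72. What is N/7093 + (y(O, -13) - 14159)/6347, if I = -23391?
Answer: -5913930162395/2653075678572 ≈ -2.2291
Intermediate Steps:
y(Q, J) = -48 + J + Q (y(Q, J) = (J + Q) - 48 = -48 + J + Q)
N = -1/58932 (N = 1/(-35541 - 23391) = 1/(-58932) = -1/58932 ≈ -1.6969e-5)
N/7093 + (y(O, -13) - 14159)/6347 = -1/58932/7093 + ((-48 - 13 + 72) - 14159)/6347 = -1/58932*1/7093 + (11 - 14159)*(1/6347) = -1/418004676 - 14148*1/6347 = -1/418004676 - 14148/6347 = -5913930162395/2653075678572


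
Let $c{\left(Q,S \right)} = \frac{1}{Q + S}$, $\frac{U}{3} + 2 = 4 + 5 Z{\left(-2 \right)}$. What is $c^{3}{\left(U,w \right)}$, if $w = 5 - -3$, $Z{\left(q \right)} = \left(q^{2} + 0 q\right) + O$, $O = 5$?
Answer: $\frac{1}{3307949} \approx 3.023 \cdot 10^{-7}$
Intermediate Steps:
$Z{\left(q \right)} = 5 + q^{2}$ ($Z{\left(q \right)} = \left(q^{2} + 0 q\right) + 5 = \left(q^{2} + 0\right) + 5 = q^{2} + 5 = 5 + q^{2}$)
$w = 8$ ($w = 5 + 3 = 8$)
$U = 141$ ($U = -6 + 3 \left(4 + 5 \left(5 + \left(-2\right)^{2}\right)\right) = -6 + 3 \left(4 + 5 \left(5 + 4\right)\right) = -6 + 3 \left(4 + 5 \cdot 9\right) = -6 + 3 \left(4 + 45\right) = -6 + 3 \cdot 49 = -6 + 147 = 141$)
$c^{3}{\left(U,w \right)} = \left(\frac{1}{141 + 8}\right)^{3} = \left(\frac{1}{149}\right)^{3} = \frac{1}{3307949}$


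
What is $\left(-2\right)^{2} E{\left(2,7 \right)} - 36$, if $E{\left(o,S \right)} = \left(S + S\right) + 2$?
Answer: $28$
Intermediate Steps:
$E{\left(o,S \right)} = 2 + 2 S$ ($E{\left(o,S \right)} = 2 S + 2 = 2 + 2 S$)
$\left(-2\right)^{2} E{\left(2,7 \right)} - 36 = \left(-2\right)^{2} \left(2 + 2 \cdot 7\right) - 36 = 4 \left(2 + 14\right) - 36 = 4 \cdot 16 - 36 = 64 - 36 = 28$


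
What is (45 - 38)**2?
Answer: 49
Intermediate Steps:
(45 - 38)**2 = 7**2 = 49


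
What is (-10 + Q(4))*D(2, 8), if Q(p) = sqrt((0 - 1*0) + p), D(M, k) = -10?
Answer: 80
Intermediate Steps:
Q(p) = sqrt(p) (Q(p) = sqrt((0 + 0) + p) = sqrt(0 + p) = sqrt(p))
(-10 + Q(4))*D(2, 8) = (-10 + sqrt(4))*(-10) = (-10 + 2)*(-10) = -8*(-10) = 80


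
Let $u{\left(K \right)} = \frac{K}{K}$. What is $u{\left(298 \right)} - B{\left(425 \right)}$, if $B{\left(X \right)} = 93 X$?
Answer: $-39524$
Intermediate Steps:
$u{\left(K \right)} = 1$
$u{\left(298 \right)} - B{\left(425 \right)} = 1 - 93 \cdot 425 = 1 - 39525 = -39524$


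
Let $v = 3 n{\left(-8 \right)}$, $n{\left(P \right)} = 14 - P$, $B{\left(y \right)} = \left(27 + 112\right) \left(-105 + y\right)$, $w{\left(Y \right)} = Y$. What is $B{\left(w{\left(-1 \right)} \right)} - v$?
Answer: $-14800$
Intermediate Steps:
$B{\left(y \right)} = -14595 + 139 y$ ($B{\left(y \right)} = 139 \left(-105 + y\right) = -14595 + 139 y$)
$v = 66$ ($v = 3 \left(14 - -8\right) = 3 \left(14 + 8\right) = 3 \cdot 22 = 66$)
$B{\left(w{\left(-1 \right)} \right)} - v = \left(-14595 + 139 \left(-1\right)\right) - 66 = \left(-14595 - 139\right) - 66 = -14734 - 66 = -14800$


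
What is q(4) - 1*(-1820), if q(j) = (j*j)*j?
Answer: 1884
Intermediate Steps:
q(j) = j³ (q(j) = j²*j = j³)
q(4) - 1*(-1820) = 4³ - 1*(-1820) = 64 + 1820 = 1884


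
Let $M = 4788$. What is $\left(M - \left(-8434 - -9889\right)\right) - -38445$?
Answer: $41778$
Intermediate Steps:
$\left(M - \left(-8434 - -9889\right)\right) - -38445 = \left(4788 - \left(-8434 - -9889\right)\right) - -38445 = \left(4788 - \left(-8434 + 9889\right)\right) + 38445 = \left(4788 - 1455\right) + 38445 = 3333 + 38445 = 41778$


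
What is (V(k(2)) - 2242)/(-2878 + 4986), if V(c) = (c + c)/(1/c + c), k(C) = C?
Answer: -5601/5270 ≈ -1.0628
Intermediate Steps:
V(c) = 2*c/(c + 1/c) (V(c) = (2*c)/(c + 1/c) = 2*c/(c + 1/c))
(V(k(2)) - 2242)/(-2878 + 4986) = (2*2**2/(1 + 2**2) - 2242)/(-2878 + 4986) = (2*4/(1 + 4) - 2242)/2108 = (2*4/5 - 2242)*(1/2108) = (2*4*(1/5) - 2242)*(1/2108) = (8/5 - 2242)*(1/2108) = -11202/5*1/2108 = -5601/5270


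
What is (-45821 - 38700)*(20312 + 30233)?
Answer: -4272113945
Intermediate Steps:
(-45821 - 38700)*(20312 + 30233) = -84521*50545 = -4272113945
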